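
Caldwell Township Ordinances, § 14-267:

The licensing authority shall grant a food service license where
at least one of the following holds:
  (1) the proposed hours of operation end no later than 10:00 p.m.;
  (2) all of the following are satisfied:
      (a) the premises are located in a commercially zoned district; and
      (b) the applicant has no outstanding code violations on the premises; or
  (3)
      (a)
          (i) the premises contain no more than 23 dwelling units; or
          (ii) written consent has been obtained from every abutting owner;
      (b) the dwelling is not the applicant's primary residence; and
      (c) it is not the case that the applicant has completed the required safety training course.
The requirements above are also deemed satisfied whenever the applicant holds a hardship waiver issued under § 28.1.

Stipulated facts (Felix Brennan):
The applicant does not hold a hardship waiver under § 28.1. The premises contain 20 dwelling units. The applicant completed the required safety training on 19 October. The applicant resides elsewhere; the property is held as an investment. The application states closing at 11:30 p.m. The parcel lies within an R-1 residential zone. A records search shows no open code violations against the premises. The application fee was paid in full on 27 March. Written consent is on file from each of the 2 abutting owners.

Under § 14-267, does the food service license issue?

(1) closes by 10 p.m. — not satisfied.
(a) commercially zoned — not satisfied.
(b) no code violations — met.
(2): F AND T → false.
(i) ≤ 23 units — met.
(ii) all abutters consent — met.
(a): T OR T → true.
(b) not (primary residence) — holds.
(c) not (safety training) — not satisfied.
(3) = T AND T AND F = false.
Overall: F OR F OR F → false.
Exception (hardship waiver) — not satisfied.
Result: main false OR exception false → false.

No — denied.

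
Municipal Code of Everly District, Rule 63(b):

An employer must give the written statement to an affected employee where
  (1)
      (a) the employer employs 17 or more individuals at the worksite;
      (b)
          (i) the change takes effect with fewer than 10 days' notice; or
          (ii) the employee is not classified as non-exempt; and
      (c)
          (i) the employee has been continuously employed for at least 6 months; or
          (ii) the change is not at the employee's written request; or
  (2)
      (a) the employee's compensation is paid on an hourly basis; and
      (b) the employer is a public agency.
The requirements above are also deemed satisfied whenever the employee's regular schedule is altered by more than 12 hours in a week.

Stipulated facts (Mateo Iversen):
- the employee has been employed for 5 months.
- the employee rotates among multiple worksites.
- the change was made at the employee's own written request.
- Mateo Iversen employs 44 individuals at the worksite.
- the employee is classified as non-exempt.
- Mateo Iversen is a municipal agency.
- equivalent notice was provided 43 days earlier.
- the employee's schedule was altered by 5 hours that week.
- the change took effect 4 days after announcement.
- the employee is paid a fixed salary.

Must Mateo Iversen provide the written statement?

(a) ≥ 17 at site — satisfied.
(i) < 10 days' notice — satisfied.
(ii) not (non-exempt) — not satisfied.
(b): T OR F → true.
(i) tenure ≥ 6 mo. — not satisfied.
(ii) not employee-requested — not met.
(c): F OR F → false.
(1) = T AND T AND F = false.
(a) hourly-paid — not satisfied.
(b) public agency — met.
(2): F AND T → false.
Overall: F OR F → false.
Exception (schedule shift > 12h) — not satisfied.
Result: main false OR exception false → false.

No — not required.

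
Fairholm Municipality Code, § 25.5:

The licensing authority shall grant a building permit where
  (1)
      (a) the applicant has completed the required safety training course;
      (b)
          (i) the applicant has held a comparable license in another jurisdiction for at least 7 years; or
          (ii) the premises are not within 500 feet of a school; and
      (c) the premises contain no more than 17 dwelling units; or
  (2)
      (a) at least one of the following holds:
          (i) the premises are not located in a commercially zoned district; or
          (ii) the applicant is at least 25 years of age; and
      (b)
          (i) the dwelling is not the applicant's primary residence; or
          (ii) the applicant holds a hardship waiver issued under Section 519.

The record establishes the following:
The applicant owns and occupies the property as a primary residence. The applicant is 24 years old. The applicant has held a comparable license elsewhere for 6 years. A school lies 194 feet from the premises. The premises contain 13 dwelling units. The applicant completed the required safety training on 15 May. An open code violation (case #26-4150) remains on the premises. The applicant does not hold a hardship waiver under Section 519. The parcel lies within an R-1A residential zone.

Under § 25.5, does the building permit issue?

(a) safety training — holds.
(i) prior license ≥ 7 yr — not satisfied.
(ii) ≥500 ft from school — not satisfied.
(b): F OR F → false.
(c) ≤ 17 units — met.
(1): T AND F AND T → false.
(i) not (commercially zoned) — met.
(ii) age ≥ 25 — fails.
So (a) is satisfied (T OR F).
(i) not (primary residence) — not satisfied.
(ii) hardship waiver — not met.
So (b) is not satisfied (F OR F).
So (2) is not satisfied (T AND F).
So Overall is not satisfied (F OR F).

No — denied.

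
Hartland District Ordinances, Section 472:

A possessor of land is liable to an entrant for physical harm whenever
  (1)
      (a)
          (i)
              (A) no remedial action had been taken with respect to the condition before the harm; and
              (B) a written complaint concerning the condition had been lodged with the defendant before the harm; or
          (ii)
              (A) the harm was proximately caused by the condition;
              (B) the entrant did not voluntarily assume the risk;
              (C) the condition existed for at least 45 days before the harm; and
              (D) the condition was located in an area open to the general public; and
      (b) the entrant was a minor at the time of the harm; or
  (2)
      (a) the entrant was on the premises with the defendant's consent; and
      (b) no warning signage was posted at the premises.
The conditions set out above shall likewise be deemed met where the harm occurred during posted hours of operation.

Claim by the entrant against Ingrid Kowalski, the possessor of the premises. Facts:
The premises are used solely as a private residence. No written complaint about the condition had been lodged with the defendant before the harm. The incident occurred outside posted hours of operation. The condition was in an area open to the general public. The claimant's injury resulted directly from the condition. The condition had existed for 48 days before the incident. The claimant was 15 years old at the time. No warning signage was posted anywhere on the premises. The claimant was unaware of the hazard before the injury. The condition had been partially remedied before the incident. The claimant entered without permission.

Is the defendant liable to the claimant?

Yes — liable.

(A) no remedial action — not satisfied.
(B) complaint lodged — not satisfied.
(i): F AND F → false.
(A) proximate cause — holds.
(B) no assumed risk — satisfied.
(C) condition ≥45 days old — holds.
(D) public area — satisfied.
(ii) = T AND T AND T AND T = true.
(a) = F OR T = true.
(b) entrant a minor — met.
(1) = T AND T = true.
(a) consent to enter — fails.
(b) no signage posted — holds.
So (2) is not satisfied (F AND T).
So Overall is satisfied (T OR F).
Exception (during posted hours) — not satisfied.
Result: main true OR exception false → true.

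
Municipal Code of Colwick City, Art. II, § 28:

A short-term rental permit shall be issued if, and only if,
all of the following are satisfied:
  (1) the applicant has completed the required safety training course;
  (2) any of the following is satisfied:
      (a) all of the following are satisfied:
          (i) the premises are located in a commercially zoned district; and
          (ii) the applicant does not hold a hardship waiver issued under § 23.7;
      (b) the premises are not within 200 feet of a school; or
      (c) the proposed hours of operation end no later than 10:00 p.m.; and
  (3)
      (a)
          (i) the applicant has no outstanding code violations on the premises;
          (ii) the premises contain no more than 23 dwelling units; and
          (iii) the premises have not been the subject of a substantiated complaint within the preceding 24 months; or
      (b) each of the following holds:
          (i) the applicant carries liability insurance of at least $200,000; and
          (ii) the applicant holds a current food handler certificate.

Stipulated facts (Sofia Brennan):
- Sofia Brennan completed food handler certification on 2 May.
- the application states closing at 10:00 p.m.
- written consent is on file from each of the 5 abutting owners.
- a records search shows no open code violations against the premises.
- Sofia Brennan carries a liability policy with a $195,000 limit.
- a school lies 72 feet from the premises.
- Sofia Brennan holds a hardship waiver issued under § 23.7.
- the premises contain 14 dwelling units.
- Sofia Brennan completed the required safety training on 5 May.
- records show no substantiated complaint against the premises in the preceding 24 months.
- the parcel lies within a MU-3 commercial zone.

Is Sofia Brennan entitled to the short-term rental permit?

Yes — granted.

(1) safety training — satisfied.
(i) commercially zoned — holds.
(ii) not (hardship waiver) — not met.
(a): T AND F → false.
(b) ≥200 ft from school — fails.
(c) closes by 10 p.m. — holds.
(2) = F OR F OR T = true.
(i) no code violations — satisfied.
(ii) ≤ 23 units — holds.
(iii) no complaint in 24 mo. — met.
So (a) is satisfied (T AND T AND T).
(i) insurance ≥ $200,000 — not satisfied.
(ii) food handler cert. — satisfied.
So (b) is not satisfied (F AND T).
So (3) is satisfied (T OR F).
Overall = T AND T AND T = true.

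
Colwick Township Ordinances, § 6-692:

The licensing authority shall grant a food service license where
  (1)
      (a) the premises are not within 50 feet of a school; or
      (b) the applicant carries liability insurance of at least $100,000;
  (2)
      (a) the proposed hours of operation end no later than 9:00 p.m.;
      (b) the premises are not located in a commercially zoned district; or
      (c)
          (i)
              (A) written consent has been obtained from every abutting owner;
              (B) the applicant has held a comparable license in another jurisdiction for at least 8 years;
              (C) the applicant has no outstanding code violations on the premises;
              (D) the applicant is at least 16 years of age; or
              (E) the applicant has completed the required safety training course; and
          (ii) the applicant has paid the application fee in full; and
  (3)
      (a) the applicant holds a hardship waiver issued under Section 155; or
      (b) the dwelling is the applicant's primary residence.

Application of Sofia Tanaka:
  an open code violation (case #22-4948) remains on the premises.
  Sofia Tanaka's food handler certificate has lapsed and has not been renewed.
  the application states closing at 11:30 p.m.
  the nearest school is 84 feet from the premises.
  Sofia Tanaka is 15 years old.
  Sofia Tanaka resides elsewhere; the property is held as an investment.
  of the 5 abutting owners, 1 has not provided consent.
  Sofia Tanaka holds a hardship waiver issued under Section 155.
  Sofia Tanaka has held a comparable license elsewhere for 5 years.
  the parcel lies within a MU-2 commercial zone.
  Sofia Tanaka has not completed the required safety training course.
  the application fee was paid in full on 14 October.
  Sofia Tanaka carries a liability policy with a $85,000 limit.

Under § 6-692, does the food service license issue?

No — denied.

(a) ≥50 ft from school — satisfied.
(b) insurance ≥ $100,000 — not met.
(1): T OR F → true.
(a) closes by 9 p.m. — not satisfied.
(b) not (commercially zoned) — fails.
(A) all abutters consent — not satisfied.
(B) prior license ≥ 8 yr — not met.
(C) no code violations — not met.
(D) age ≥ 16 — not satisfied.
(E) safety training — not met.
So (i) is not satisfied (F OR F OR F OR F OR F).
(ii) fee paid — holds.
(c): F AND T → false.
(2) = F OR F OR F = false.
(a) hardship waiver — holds.
(b) primary residence — not satisfied.
(3): T OR F → true.
Overall = T AND F AND T = false.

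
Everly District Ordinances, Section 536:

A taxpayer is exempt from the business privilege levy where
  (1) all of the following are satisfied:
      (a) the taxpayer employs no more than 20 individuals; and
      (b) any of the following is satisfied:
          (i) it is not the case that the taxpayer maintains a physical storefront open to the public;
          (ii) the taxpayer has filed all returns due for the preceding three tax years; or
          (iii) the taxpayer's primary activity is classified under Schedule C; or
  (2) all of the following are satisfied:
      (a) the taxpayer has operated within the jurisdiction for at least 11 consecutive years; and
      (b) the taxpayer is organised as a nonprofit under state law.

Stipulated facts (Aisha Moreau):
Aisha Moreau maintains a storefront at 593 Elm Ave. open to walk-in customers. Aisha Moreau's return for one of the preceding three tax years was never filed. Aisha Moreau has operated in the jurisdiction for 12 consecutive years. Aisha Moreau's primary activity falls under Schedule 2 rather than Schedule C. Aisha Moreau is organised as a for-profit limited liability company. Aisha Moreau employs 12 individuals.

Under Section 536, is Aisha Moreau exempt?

(a) ≤ 20 employees — met.
(i) not (has storefront) — not satisfied.
(ii) returns current — fails.
(iii) Schedule C activity — not met.
(b) = F OR F OR F = false.
(1) = T AND F = false.
(a) ≥ 11 yrs in jurisdiction — satisfied.
(b) nonprofit — not met.
So (2) is not satisfied (T AND F).
So Overall is not satisfied (F OR F).

No — not exempt.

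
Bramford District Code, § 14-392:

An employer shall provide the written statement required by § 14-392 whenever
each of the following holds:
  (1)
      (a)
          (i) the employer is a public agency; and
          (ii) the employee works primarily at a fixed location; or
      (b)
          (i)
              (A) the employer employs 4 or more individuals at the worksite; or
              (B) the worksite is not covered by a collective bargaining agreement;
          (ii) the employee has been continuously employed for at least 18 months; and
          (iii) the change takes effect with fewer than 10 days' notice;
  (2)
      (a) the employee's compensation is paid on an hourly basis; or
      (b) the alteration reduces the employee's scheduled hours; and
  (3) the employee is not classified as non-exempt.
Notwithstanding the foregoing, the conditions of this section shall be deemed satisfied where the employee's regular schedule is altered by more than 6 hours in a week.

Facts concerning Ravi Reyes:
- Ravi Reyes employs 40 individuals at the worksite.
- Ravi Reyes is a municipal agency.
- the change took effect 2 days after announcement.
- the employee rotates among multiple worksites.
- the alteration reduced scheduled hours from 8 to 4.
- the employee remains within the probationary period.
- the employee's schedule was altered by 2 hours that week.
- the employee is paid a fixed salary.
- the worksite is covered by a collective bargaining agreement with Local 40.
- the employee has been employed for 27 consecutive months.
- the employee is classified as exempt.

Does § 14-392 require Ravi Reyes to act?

Yes — required.

(i) public agency — satisfied.
(ii) fixed location — not satisfied.
So (a) is not satisfied (T AND F).
(A) ≥ 4 at site — satisfied.
(B) no CBA — not satisfied.
So (i) is satisfied (T OR F).
(ii) tenure ≥ 18 mo. — met.
(iii) < 10 days' notice — holds.
So (b) is satisfied (T AND T AND T).
(1): F OR T → true.
(a) hourly-paid — not met.
(b) hours reduced — holds.
(2): F OR T → true.
(3) not (non-exempt) — satisfied.
Overall: T AND T AND T → true.
Exception (schedule shift > 6h) — not satisfied.
Result: main true OR exception false → true.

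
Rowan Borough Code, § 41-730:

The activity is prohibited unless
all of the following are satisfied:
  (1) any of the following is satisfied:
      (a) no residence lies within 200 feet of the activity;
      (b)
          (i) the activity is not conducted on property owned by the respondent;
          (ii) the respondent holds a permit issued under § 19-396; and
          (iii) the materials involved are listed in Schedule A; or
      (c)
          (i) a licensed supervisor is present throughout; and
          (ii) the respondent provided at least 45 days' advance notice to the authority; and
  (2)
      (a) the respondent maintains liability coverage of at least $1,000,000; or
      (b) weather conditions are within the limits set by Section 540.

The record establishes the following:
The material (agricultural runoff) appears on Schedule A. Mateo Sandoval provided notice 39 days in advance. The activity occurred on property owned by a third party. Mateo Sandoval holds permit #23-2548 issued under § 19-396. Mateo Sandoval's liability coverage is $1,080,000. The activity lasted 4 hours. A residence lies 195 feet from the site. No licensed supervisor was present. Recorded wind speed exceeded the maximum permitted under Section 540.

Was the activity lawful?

Yes — lawful.

(a) no residence in 200 ft — not met.
(i) not (own property) — satisfied.
(ii) holds permit — holds.
(iii) Schedule A material — met.
(b) = T AND T AND T = true.
(i) supervisor present — not met.
(ii) ≥45 days' notice — fails.
So (c) is not satisfied (F AND F).
(1): F OR T OR F → true.
(a) coverage ≥ $1,000,000 — met.
(b) weather ok — not met.
(2) = T OR F = true.
Overall: T AND T → true.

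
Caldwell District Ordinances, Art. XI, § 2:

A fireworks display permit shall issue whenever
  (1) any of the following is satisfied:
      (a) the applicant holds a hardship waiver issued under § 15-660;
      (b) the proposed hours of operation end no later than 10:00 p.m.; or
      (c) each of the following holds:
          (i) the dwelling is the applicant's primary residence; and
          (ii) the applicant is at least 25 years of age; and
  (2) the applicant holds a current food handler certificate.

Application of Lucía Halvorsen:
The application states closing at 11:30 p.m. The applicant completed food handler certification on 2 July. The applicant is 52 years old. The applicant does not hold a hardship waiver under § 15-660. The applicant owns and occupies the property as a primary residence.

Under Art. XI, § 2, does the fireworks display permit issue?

(a) hardship waiver — not satisfied.
(b) closes by 10 p.m. — not met.
(i) primary residence — satisfied.
(ii) age ≥ 25 — satisfied.
So (c) is satisfied (T AND T).
So (1) is satisfied (F OR F OR T).
(2) food handler cert. — met.
Overall: T AND T → true.

Yes — granted.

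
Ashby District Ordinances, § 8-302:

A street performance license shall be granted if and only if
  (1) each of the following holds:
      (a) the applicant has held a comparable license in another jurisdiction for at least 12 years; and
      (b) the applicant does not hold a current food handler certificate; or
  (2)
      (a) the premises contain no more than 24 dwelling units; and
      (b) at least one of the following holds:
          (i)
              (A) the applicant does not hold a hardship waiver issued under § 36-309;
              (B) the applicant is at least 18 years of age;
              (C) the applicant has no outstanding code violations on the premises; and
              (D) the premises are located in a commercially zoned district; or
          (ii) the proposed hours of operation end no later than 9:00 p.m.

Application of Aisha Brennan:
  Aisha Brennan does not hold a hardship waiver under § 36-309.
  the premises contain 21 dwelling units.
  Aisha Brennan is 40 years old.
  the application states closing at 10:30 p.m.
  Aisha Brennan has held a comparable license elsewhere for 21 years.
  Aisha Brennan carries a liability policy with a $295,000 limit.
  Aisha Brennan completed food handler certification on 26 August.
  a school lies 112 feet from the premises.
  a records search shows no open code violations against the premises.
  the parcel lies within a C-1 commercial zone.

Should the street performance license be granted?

(a) prior license ≥ 12 yr — met.
(b) not (food handler cert.) — not satisfied.
(1): T AND F → false.
(a) ≤ 24 units — holds.
(A) not (hardship waiver) — holds.
(B) age ≥ 18 — satisfied.
(C) no code violations — holds.
(D) commercially zoned — met.
(i): T AND T AND T AND T → true.
(ii) closes by 9 p.m. — fails.
(b): T OR F → true.
So (2) is satisfied (T AND T).
Overall = F OR T = true.

Yes — granted.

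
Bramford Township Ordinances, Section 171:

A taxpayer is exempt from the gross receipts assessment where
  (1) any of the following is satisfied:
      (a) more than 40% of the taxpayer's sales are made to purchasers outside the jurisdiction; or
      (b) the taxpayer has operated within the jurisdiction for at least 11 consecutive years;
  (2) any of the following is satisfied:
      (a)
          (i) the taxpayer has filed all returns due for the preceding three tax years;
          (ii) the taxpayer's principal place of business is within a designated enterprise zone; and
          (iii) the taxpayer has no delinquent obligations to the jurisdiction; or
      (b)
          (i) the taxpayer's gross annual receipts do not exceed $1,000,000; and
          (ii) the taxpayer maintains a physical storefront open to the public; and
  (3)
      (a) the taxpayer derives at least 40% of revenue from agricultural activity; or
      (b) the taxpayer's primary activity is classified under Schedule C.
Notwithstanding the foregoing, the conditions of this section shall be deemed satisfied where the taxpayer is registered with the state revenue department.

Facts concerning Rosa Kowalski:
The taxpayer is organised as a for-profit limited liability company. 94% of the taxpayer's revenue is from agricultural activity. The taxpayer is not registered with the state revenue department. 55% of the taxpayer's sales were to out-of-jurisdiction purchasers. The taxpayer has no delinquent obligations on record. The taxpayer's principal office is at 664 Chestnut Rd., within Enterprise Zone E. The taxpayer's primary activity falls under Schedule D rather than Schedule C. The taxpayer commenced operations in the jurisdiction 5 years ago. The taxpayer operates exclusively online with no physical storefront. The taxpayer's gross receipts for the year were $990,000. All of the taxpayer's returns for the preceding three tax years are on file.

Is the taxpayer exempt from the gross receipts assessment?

(a) >40% out-of-jur. sales — met.
(b) ≥ 11 yrs in jurisdiction — fails.
(1): T OR F → true.
(i) returns current — holds.
(ii) in enterprise zone — satisfied.
(iii) no delinquency — satisfied.
(a): T AND T AND T → true.
(i) receipts ≤ $1,000,000 — satisfied.
(ii) has storefront — not met.
(b) = T AND F = false.
(2) = T OR F = true.
(a) ≥40% agricultural — satisfied.
(b) Schedule C activity — not satisfied.
(3) = T OR F = true.
Overall = T AND T AND T = true.
Exception (state-registered) — not satisfied.
Result: main true OR exception false → true.

Yes — exempt.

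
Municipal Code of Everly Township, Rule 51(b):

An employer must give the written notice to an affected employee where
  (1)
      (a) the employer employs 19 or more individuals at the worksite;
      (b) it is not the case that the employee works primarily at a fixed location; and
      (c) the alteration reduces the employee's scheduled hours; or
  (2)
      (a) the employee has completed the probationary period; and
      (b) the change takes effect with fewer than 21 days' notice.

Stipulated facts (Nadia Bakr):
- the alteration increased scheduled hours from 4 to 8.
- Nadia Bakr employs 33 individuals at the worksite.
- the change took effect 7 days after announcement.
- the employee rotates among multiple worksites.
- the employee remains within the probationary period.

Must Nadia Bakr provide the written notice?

No — not required.

(a) ≥ 19 at site — satisfied.
(b) not (fixed location) — holds.
(c) hours reduced — not satisfied.
(1): T AND T AND F → false.
(a) past probation — not satisfied.
(b) < 21 days' notice — holds.
(2): F AND T → false.
So Overall is not satisfied (F OR F).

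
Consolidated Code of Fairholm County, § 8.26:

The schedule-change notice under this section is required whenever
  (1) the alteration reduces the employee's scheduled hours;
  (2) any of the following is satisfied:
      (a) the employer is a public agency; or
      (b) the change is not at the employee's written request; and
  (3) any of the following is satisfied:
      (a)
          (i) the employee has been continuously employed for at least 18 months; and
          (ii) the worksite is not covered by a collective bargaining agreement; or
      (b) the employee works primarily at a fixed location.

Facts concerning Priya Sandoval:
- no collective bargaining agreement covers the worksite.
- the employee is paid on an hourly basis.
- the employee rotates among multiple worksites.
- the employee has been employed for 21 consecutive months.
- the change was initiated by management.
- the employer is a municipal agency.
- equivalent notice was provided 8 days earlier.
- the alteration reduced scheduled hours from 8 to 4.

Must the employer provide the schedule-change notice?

Yes — required.

(1) hours reduced — met.
(a) public agency — satisfied.
(b) not employee-requested — satisfied.
(2) = T OR T = true.
(i) tenure ≥ 18 mo. — met.
(ii) no CBA — met.
(a): T AND T → true.
(b) fixed location — not satisfied.
So (3) is satisfied (T OR F).
So Overall is satisfied (T AND T AND T).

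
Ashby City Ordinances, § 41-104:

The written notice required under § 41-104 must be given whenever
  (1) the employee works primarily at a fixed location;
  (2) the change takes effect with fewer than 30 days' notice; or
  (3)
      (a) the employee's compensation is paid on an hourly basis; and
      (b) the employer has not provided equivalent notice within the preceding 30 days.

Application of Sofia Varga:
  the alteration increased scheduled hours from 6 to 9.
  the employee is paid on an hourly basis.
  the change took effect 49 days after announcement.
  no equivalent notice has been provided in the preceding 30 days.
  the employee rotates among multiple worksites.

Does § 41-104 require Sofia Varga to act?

(1) fixed location — fails.
(2) < 30 days' notice — fails.
(a) hourly-paid — met.
(b) no recent notice — holds.
(3): T AND T → true.
Overall: F OR F OR T → true.

Yes — required.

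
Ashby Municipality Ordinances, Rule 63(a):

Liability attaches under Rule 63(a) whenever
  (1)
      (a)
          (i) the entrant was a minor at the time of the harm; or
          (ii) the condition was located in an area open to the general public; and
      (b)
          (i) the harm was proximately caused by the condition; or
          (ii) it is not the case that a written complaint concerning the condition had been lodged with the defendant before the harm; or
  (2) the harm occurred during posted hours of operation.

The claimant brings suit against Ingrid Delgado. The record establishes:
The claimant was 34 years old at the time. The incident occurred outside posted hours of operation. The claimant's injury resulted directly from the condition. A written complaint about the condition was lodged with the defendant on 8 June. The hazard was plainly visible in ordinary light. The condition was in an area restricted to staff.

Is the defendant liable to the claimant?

No — not liable.

(i) entrant a minor — not satisfied.
(ii) public area — not met.
(a) = F OR F = false.
(i) proximate cause — met.
(ii) not (complaint lodged) — not met.
(b) = T OR F = true.
So (1) is not satisfied (F AND T).
(2) during posted hours — not satisfied.
Overall = F OR F = false.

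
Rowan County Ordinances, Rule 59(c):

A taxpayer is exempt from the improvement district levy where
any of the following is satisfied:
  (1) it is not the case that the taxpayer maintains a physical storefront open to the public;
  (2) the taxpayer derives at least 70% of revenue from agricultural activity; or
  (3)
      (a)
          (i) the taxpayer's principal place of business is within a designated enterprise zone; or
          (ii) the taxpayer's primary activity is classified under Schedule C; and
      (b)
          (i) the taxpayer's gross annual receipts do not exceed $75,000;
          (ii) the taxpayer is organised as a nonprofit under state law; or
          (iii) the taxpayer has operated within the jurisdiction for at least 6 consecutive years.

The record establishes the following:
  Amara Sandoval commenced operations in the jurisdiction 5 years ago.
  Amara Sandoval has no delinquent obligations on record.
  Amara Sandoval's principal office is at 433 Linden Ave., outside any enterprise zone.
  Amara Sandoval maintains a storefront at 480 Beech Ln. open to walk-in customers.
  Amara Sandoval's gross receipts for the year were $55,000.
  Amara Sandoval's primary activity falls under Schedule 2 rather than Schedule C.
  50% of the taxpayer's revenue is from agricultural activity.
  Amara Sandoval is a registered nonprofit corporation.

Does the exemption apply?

(1) not (has storefront) — not met.
(2) ≥70% agricultural — not satisfied.
(i) in enterprise zone — not met.
(ii) Schedule C activity — not satisfied.
(a): F OR F → false.
(i) receipts ≤ $75,000 — met.
(ii) nonprofit — holds.
(iii) ≥ 6 yrs in jurisdiction — fails.
(b): T OR T OR F → true.
(3): F AND T → false.
Overall: F OR F OR F → false.

No — not exempt.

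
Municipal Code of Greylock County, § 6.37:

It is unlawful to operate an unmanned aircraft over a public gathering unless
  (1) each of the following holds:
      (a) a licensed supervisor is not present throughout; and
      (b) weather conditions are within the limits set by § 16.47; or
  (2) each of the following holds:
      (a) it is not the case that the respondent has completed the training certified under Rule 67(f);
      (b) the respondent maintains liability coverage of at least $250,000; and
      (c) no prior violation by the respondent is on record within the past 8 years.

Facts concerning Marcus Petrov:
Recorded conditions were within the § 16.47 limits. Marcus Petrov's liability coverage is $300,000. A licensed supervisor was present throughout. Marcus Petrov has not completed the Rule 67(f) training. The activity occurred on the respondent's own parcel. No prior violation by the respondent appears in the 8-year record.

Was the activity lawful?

(a) not (supervisor present) — fails.
(b) weather ok — met.
(1): F AND T → false.
(a) not (training certified) — holds.
(b) coverage ≥ $250,000 — satisfied.
(c) no prior violation — met.
(2): T AND T AND T → true.
So Overall is satisfied (F OR T).

Yes — lawful.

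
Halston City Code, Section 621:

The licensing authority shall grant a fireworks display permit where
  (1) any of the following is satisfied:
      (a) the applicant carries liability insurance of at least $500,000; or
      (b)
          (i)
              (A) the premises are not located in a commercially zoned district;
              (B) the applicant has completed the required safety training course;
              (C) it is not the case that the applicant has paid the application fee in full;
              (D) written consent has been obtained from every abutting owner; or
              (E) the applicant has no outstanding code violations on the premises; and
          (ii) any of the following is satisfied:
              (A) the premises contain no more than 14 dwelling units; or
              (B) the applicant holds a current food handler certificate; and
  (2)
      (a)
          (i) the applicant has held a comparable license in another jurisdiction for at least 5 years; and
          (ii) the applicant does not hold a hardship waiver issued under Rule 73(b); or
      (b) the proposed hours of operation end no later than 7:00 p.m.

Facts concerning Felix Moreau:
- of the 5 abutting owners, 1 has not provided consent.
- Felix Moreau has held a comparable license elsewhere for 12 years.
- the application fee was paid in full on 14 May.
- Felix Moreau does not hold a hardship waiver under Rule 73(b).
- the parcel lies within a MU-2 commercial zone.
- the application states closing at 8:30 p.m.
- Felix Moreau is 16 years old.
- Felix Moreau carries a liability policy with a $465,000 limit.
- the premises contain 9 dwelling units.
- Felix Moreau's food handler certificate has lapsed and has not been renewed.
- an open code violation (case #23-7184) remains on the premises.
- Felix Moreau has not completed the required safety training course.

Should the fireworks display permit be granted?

No — denied.

(a) insurance ≥ $500,000 — fails.
(A) not (commercially zoned) — not met.
(B) safety training — not satisfied.
(C) not (fee paid) — not satisfied.
(D) all abutters consent — not satisfied.
(E) no code violations — fails.
(i) = F OR F OR F OR F OR F = false.
(A) ≤ 14 units — satisfied.
(B) food handler cert. — fails.
(ii) = T OR F = true.
So (b) is not satisfied (F AND T).
(1) = F OR F = false.
(i) prior license ≥ 5 yr — satisfied.
(ii) not (hardship waiver) — met.
(a): T AND T → true.
(b) closes by 7 p.m. — fails.
So (2) is satisfied (T OR F).
So Overall is not satisfied (F AND T).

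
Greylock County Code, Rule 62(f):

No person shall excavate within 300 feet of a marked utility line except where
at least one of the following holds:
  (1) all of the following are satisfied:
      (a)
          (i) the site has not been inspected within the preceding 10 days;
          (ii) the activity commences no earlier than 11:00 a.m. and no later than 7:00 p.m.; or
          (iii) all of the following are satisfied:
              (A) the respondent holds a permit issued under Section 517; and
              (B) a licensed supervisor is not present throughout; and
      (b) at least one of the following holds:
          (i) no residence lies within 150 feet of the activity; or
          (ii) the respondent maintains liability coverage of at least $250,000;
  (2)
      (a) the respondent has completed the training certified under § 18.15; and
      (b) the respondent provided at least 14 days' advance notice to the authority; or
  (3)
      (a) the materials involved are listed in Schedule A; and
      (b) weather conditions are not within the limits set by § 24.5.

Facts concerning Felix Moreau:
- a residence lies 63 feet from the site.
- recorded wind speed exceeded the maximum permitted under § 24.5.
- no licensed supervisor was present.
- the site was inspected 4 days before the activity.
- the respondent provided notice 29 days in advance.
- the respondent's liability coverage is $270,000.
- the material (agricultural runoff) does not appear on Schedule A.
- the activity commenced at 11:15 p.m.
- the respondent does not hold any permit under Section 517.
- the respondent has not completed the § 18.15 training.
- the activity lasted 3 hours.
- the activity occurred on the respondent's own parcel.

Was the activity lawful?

No — unlawful.

(i) not (site inspected) — not satisfied.
(ii) start within hours — fails.
(A) holds permit — not met.
(B) not (supervisor present) — holds.
(iii): F AND T → false.
(a) = F OR F OR F = false.
(i) no residence in 150 ft — fails.
(ii) coverage ≥ $250,000 — met.
(b) = F OR T = true.
(1): F AND T → false.
(a) training certified — not satisfied.
(b) ≥14 days' notice — met.
So (2) is not satisfied (F AND T).
(a) Schedule A material — not met.
(b) not (weather ok) — satisfied.
(3) = F AND T = false.
So Overall is not satisfied (F OR F OR F).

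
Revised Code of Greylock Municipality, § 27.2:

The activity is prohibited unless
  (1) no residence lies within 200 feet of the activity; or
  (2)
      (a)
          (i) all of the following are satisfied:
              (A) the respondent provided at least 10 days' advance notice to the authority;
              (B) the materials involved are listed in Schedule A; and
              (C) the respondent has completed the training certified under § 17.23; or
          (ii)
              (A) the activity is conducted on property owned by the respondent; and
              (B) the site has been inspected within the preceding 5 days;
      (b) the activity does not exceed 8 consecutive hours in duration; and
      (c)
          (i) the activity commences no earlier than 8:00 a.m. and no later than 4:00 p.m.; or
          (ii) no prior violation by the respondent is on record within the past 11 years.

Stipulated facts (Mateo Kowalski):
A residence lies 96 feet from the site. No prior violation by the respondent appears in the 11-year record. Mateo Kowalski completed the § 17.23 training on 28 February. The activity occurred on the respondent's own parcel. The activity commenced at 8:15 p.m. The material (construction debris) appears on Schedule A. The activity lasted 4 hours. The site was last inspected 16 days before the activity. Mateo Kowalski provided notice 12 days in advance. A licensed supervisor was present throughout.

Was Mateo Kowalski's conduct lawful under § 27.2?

(1) no residence in 200 ft — fails.
(A) ≥10 days' notice — holds.
(B) Schedule A material — satisfied.
(C) training certified — holds.
So (i) is satisfied (T AND T AND T).
(A) own property — satisfied.
(B) site inspected — not met.
(ii): T AND F → false.
So (a) is satisfied (T OR F).
(b) ≤ 8 hrs duration — satisfied.
(i) start within hours — not met.
(ii) no prior violation — satisfied.
So (c) is satisfied (F OR T).
So (2) is satisfied (T AND T AND T).
Overall = F OR T = true.

Yes — lawful.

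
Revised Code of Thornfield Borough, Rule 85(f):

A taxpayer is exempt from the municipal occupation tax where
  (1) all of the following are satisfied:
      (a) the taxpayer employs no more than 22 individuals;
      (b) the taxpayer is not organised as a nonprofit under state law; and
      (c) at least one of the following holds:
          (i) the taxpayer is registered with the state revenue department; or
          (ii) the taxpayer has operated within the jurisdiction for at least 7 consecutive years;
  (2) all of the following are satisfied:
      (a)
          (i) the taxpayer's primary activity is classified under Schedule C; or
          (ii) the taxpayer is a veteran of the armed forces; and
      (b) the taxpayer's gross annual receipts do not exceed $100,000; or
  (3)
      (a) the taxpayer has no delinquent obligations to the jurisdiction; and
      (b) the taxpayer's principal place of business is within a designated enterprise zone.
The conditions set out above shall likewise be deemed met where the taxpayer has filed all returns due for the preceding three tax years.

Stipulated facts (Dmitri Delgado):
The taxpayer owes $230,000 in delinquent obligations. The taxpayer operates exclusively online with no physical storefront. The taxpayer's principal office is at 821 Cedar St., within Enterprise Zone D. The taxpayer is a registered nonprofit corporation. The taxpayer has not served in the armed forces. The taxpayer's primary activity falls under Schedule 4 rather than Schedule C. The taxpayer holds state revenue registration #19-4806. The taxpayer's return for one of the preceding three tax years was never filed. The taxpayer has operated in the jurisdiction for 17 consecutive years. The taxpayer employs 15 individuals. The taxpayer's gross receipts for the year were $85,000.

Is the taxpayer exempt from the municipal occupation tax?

No — not exempt.

(a) ≤ 22 employees — holds.
(b) not (nonprofit) — fails.
(i) state-registered — holds.
(ii) ≥ 7 yrs in jurisdiction — met.
So (c) is satisfied (T OR T).
So (1) is not satisfied (T AND F AND T).
(i) Schedule C activity — not satisfied.
(ii) veteran — not satisfied.
(a): F OR F → false.
(b) receipts ≤ $100,000 — satisfied.
(2) = F AND T = false.
(a) no delinquency — fails.
(b) in enterprise zone — met.
So (3) is not satisfied (F AND T).
Overall: F OR F OR F → false.
Exception (returns current) — not satisfied.
Result: main false OR exception false → false.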